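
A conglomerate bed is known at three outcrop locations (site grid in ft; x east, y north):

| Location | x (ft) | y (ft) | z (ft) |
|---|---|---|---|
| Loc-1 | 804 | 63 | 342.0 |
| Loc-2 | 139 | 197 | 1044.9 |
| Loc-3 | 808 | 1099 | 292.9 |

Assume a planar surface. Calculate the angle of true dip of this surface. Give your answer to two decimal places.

Let the plane be z = a·x + b·y + c.
Loc-2−Loc-1: −665a + 134b = 702.9;  Loc-3−Loc-1: 4a + 1036b = −49.1.
Solving gives a = −1.06571, b = −0.04328.
Gradient magnitude |∇z| = √(a² + b²) = √(1.13575 + 0.00187) = 1.06659.
True dip = arctan(1.06659) = 46.85°, dipping toward E (azimuth ≈ 088°).

46.85°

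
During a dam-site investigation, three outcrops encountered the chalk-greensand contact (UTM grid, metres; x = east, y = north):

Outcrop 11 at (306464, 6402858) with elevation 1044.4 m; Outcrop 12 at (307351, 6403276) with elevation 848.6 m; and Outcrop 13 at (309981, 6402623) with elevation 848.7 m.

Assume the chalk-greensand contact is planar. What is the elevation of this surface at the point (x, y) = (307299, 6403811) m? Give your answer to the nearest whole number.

Let the plane be z = a·x + b·y + c.
Outcrop 12−Outcrop 11: 887a + 418b = −195.8;  Outcrop 13−Outcrop 11: 3517a − 235b = −195.7.
Solving gives a = −0.07614639, b = −0.30683768.
Then c = 1044.4 − a·306464 − b·6402858 = 1989018.64.
At (307299, 6403811): z = −23399.7 − 1964930.5 + 1989018.64 = 688.4 m.

688 m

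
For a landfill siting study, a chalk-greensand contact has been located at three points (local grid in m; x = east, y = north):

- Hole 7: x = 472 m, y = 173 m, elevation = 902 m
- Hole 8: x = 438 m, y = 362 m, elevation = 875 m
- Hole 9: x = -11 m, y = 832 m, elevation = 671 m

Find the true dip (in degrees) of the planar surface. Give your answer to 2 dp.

20.96°

Let the plane be z = a·x + b·y + c.
Hole 8−Hole 7: −34a + 189b = −27;  Hole 9−Hole 7: −483a + 659b = −231.
Solving gives a = 0.37552, b = −0.07530.
Gradient magnitude |∇z| = √(a² + b²) = √(0.14101 + 0.00567) = 0.38299.
True dip = arctan(0.38299) = 20.96°, dipping toward WNW (azimuth ≈ 281°).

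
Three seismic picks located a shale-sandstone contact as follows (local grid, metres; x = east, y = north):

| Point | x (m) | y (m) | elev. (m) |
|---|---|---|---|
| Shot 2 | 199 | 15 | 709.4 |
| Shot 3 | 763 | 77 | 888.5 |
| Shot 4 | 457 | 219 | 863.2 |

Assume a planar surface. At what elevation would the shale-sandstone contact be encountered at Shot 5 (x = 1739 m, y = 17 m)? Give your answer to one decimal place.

Let the plane be z = a·x + b·y + c.
Shot 3−Shot 2: 564a + 62b = 179.1;  Shot 4−Shot 2: 258a + 204b = 153.8.
Solving gives a = 0.272570, b = 0.409200.
Then c = 709.4 − a·199 − b·15 = 649.02.
At (1739, 17): z = 474.0 + 7.0 + 649.02 = 1130.0 m.

1130.0 m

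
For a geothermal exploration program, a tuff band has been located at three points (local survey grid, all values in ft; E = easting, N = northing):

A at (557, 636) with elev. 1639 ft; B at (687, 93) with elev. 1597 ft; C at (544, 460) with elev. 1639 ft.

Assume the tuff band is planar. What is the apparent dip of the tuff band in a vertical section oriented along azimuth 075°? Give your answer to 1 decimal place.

Let the plane be z = a·E + b·N + c.
B−A: 130a − 543b = −42;  C−A: −13a − 176b = 0.
Solving gives a = −0.24690, b = 0.01824.
Unit vector along 075° is (sin 75°, cos 75°) = (0.9659, 0.2588).
Slope in that direction = a·(0.9659) + b·(0.2588) = −0.23377.
Apparent dip = arctan|0.23377| = 13.2° (true dip is 13.9°, so apparent ≤ true as expected).

13.2°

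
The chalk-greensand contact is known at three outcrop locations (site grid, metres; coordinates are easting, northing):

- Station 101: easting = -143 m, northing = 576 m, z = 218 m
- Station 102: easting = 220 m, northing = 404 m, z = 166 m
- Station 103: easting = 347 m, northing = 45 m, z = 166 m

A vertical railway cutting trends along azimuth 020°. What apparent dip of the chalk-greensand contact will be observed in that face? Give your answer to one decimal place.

Two edge vectors: Station 101→Station 102 = (363, -172, -52), Station 101→Station 103 = (490, -531, -52).
Normal n = (Station 101→Station 102) × (Station 101→Station 103) = (-18668, -6604, -108473).
So ∂z/∂easting = −n_x/n_z = −0.17210 and ∂z/∂northing = −n_y/n_z = −0.06088.
Unit vector along 020° is (sin 20°, cos 20°) = (0.3420, 0.9397).
Slope in that direction = a·(0.3420) + b·(0.9397) = −0.11607.
Apparent dip = arctan|0.11607| = 6.6° (true dip is 10.3°, so apparent ≤ true as expected).

6.6°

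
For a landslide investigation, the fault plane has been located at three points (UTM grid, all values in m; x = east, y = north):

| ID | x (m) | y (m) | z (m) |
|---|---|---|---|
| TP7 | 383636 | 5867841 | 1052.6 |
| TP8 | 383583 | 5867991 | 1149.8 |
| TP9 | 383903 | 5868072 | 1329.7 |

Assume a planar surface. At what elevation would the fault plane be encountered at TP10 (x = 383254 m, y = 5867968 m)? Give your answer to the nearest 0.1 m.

1011.7 m

Let the plane be z = a·x + b·y + c.
TP8−TP7: −53a + 150b = 97.2;  TP9−TP7: 267a + 231b = 277.1.
Solving gives a = 0.365475303, b = 0.777134607.
Then c = 1052.6 − a·383636 − b·5867841 = −4699259.19.
At (383254, 5867968): z = 140069.9 + 4560201.0 − 4699259.19 = 1011.7 m.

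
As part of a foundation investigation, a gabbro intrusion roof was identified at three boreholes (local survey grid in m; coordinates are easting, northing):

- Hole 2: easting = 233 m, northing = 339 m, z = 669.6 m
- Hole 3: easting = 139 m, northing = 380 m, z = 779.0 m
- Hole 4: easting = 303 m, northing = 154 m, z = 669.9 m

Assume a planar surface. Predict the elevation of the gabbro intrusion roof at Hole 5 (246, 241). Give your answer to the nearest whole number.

703 m

Let the plane be z = a·easting + b·northing + c.
Hole 3−Hole 2: −94a + 41b = 109.4;  Hole 4−Hole 2: 70a − 185b = 0.3.
Solving gives a = −1.39472, b = −0.52935.
Then c = 669.6 − a·233 − b·339 = 1174.02.
At (246, 241): z = −343.1 − 127.6 + 1174.02 = 703.3 m.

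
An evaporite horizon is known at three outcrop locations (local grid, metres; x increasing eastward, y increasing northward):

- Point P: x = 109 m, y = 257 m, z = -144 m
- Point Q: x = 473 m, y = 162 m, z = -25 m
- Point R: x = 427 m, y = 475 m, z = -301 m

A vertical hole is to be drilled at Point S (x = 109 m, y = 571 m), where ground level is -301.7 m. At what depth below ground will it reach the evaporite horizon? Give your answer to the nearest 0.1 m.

114.5 m

Two edge vectors: Point P→Point Q = (364, -95, 119), Point P→Point R = (318, 218, -157).
Normal n = (Point P→Point Q) × (Point P→Point R) = (-11027, 94990, 109562).
So ∂z/∂x = −n_x/n_z = 0.10065 and ∂z/∂y = −n_y/n_z = −0.86700.
Intercept c from Point P: -144 − 10.97 + 222.82 = 67.85.
At (109, 571): z_contact = 10.97 − 495.06 + 67.85 = -416.24 m.
Depth below ground = -301.7 − (-416.24) = 114.5 m.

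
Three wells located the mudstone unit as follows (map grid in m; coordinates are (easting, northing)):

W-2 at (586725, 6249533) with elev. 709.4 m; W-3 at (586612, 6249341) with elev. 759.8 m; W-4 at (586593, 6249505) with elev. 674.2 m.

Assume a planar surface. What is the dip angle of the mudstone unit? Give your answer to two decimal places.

Two edge vectors: W-2→W-3 = (-113, -192, 50.4), W-2→W-4 = (-132, -28, -35.2).
Normal n = (W-2→W-3) × (W-2→W-4) = (8169.6, -10630.4, -22180).
So ∂z/∂E = −n_x/n_z = 0.36833 and ∂z/∂N = −n_y/n_z = −0.47928.
Gradient magnitude |∇z| = √(a² + b²) = √(0.13567 + 0.22971) = 0.60446.
True dip = arctan(0.60446) = 31.15°, dipping toward NW (azimuth ≈ 322°).

31.15°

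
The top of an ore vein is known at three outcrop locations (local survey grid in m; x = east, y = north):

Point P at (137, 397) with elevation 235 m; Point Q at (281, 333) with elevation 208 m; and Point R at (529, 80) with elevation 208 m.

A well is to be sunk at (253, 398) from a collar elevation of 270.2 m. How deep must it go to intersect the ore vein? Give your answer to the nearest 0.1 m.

Two edge vectors: Point P→Point Q = (144, -64, -27), Point P→Point R = (392, -317, -27).
Normal n = (Point P→Point Q) × (Point P→Point R) = (-6831, -6696, -20560).
So ∂z/∂x = −n_x/n_z = −0.33225 and ∂z/∂y = −n_y/n_z = −0.32568.
Intercept c from Point P: 235 + 45.52 + 129.30 = 409.81.
At (253, 398): z_contact = −84.06 − 129.62 + 409.81 = 196.13 m.
Depth below ground = 270.2 − 196.13 = 74.1 m.

74.1 m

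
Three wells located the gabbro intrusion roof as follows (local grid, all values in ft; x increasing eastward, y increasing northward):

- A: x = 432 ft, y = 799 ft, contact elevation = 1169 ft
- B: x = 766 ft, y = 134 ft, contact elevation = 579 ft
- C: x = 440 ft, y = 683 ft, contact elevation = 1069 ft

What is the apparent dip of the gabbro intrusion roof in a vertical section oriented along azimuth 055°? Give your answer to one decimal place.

24.0°

Let the plane be z = a·x + b·y + c.
B−A: 334a − 665b = −590;  C−A: 8a − 116b = −100.
Solving gives a = −0.05804, b = 0.85807.
Unit vector along 055° is (sin 55°, cos 55°) = (0.8192, 0.5736).
Slope in that direction = a·(0.8192) + b·(0.5736) = 0.44462.
Apparent dip = arctan|0.44462| = 24.0° (true dip is 40.7°, so apparent ≤ true as expected).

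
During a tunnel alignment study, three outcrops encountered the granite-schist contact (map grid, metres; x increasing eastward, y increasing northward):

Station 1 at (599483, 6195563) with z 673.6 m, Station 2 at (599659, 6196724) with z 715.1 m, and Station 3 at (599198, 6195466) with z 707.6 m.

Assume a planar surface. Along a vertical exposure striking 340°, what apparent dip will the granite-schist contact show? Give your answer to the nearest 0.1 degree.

5.8°

Two edge vectors: Station 1→Station 2 = (176, 1161, 41.5), Station 1→Station 3 = (-285, -97, 34).
Normal n = (Station 1→Station 2) × (Station 1→Station 3) = (43499.5, -17811.5, 313813).
So ∂z/∂x = −n_x/n_z = −0.13862 and ∂z/∂y = −n_y/n_z = 0.05676.
Unit vector along 340° is (sin 340°, cos 340°) = (-0.3420, 0.9397).
Slope in that direction = a·(-0.3420) + b·(0.9397) = 0.10074.
Apparent dip = arctan|0.10074| = 5.8° (true dip is 8.5°, so apparent ≤ true as expected).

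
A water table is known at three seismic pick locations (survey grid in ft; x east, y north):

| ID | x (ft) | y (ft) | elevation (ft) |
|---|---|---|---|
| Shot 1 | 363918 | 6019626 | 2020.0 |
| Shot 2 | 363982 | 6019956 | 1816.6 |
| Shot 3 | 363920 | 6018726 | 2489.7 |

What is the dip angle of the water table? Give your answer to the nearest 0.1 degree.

Two edge vectors: Shot 1→Shot 2 = (64, 330, -203.4), Shot 1→Shot 3 = (2, -900, 469.7).
Normal n = (Shot 1→Shot 2) × (Shot 1→Shot 3) = (-28059, -30467.6, -58260).
So ∂z/∂x = −n_x/n_z = −0.48162 and ∂z/∂y = −n_y/n_z = −0.52296.
Gradient magnitude |∇z| = √(a² + b²) = √(0.23195 + 0.27349) = 0.71094.
True dip = arctan(0.71094) = 35.4°, dipping toward NE (azimuth ≈ 043°).

35.4°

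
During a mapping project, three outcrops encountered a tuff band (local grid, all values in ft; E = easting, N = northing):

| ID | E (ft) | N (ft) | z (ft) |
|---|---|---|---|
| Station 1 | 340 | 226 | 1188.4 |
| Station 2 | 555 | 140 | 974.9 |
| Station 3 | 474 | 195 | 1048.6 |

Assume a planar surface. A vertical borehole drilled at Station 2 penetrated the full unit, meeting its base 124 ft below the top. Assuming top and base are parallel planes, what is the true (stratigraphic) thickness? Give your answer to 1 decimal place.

Two edge vectors: Station 1→Station 2 = (215, -86, -213.5), Station 1→Station 3 = (134, -31, -139.8).
Normal n = (Station 1→Station 2) × (Station 1→Station 3) = (5404.3, 1448, 4859).
So ∂z/∂E = −n_x/n_z = −1.11222 and ∂z/∂N = −n_y/n_z = −0.29800.
|∇z| = √(a²+b²) = 1.15146, so dip δ = arctan(1.15146) = 49.03°.
True thickness = vertical thickness × cos δ = 124 × cos 49.03° = 81.3 ft.

81.3 ft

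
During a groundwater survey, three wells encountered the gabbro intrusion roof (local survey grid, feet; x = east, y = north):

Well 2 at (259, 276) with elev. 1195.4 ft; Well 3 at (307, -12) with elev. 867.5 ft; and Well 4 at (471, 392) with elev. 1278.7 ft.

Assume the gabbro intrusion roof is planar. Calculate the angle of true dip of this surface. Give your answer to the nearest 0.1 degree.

48.3°

Let the plane be z = a·x + b·y + c.
Well 3−Well 2: 48a − 288b = −327.9;  Well 4−Well 2: 212a + 116b = 83.3.
Solving gives a = −0.21082, b = 1.10340.
Gradient magnitude |∇z| = √(a² + b²) = √(0.04445 + 1.21750) = 1.12336.
True dip = arctan(1.12336) = 48.3°, dipping toward S (azimuth ≈ 169°).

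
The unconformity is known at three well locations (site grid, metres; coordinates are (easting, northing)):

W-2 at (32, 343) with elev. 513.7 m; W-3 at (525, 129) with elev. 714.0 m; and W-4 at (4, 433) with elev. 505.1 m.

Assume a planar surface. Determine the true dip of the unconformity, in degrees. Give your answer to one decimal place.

Let the plane be z = a·E + b·N + c.
W-3−W-2: 493a − 214b = 200.3;  W-4−W-2: −28a + 90b = −8.6.
Solving gives a = 0.42177, b = 0.03566.
Gradient magnitude |∇z| = √(a² + b²) = √(0.17789 + 0.00127) = 0.42327.
True dip = arctan(0.42327) = 22.9°, dipping toward W (azimuth ≈ 265°).

22.9°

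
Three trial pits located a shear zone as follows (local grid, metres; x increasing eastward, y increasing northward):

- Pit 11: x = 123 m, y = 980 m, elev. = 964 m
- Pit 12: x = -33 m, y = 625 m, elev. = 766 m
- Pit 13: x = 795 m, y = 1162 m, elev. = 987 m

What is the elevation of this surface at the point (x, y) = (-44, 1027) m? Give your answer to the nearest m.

Two edge vectors: Pit 11→Pit 12 = (-156, -355, -198), Pit 11→Pit 13 = (672, 182, 23).
Normal n = (Pit 11→Pit 12) × (Pit 11→Pit 13) = (27871, -129468, 210168).
So ∂z/∂x = −n_x/n_z = −0.13261 and ∂z/∂y = −n_y/n_z = 0.61602.
Intercept c from Pit 11: 964 + 16.31 − 603.70 = 376.61.
At (-44, 1027): z = 5.8 + 632.7 + 376.61 = 1015.1 m.

1015 m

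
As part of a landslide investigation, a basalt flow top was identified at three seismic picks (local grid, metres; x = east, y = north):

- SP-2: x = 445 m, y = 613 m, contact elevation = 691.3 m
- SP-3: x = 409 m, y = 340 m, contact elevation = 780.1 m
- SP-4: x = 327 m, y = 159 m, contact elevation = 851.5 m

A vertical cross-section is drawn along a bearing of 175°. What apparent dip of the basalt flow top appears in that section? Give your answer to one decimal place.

15.5°

Let the plane be z = a·x + b·y + c.
SP-3−SP-2: −36a − 273b = 88.8;  SP-4−SP-2: −118a − 454b = 160.2.
Solving gives a = −0.21546, b = −0.29686.
Unit vector along 175° is (sin 175°, cos 175°) = (0.0872, -0.9962).
Slope in that direction = a·(0.0872) + b·(-0.9962) = 0.27695.
Apparent dip = arctan|0.27695| = 15.5° (true dip is 20.1°, so apparent ≤ true as expected).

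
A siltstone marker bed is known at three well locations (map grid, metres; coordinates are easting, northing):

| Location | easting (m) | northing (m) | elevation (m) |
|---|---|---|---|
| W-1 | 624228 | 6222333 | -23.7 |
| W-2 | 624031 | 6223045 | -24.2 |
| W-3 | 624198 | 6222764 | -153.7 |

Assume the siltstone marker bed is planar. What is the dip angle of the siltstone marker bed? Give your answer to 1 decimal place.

Let the plane be z = a·easting + b·northing + c.
W-2−W-1: −197a + 712b = −0.5;  W-3−W-1: −30a + 431b = −130.
Solving gives a = −1.45317, b = −0.40277.
Gradient magnitude |∇z| = √(a² + b²) = √(2.11170 + 0.16223) = 1.50795.
True dip = arctan(1.50795) = 56.4°, dipping toward ENE (azimuth ≈ 075°).

56.4°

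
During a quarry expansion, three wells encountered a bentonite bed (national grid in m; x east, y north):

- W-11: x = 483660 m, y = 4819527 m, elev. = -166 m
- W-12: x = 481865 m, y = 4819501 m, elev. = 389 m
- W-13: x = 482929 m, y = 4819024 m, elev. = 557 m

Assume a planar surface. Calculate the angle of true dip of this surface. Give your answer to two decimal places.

Two edge vectors: W-11→W-12 = (-1795, -26, 555), W-11→W-13 = (-731, -503, 723).
Normal n = (W-11→W-12) × (W-11→W-13) = (260367, 892080, 883879).
So ∂z/∂x = −n_x/n_z = −0.29457 and ∂z/∂y = −n_y/n_z = −1.00928.
Gradient magnitude |∇z| = √(a² + b²) = √(0.08677 + 1.01864) = 1.05139.
True dip = arctan(1.05139) = 46.43°, dipping toward NNE (azimuth ≈ 016°).

46.43°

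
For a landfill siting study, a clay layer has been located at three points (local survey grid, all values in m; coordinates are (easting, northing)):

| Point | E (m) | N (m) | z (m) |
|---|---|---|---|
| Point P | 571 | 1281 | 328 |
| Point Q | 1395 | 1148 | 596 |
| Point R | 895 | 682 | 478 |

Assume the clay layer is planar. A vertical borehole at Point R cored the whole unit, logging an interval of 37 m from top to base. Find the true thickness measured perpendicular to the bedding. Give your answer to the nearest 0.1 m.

Let the plane be z = a·E + b·N + c.
Point Q−Point P: 824a − 133b = 268;  Point R−Point P: 324a − 599b = 150.
Solving gives a = 0.31207, b = −0.08162.
|∇z| = √(a²+b²) = 0.32257, so dip δ = arctan(0.32257) = 17.88°.
True thickness = vertical thickness × cos δ = 37 × cos 17.88° = 35.2 m.

35.2 m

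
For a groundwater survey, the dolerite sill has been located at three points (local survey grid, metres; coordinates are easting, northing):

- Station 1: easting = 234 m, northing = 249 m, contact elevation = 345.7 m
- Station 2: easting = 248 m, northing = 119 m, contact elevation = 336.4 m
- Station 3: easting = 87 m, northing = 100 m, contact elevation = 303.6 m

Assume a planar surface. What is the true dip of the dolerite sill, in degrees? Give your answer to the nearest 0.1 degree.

Two edge vectors: Station 1→Station 2 = (14, -130, -9.3), Station 1→Station 3 = (-147, -149, -42.1).
Normal n = (Station 1→Station 2) × (Station 1→Station 3) = (4087.3, 1956.5, -21196).
So ∂z/∂easting = −n_x/n_z = 0.19283 and ∂z/∂northing = −n_y/n_z = 0.09231.
Gradient magnitude |∇z| = √(a² + b²) = √(0.03718 + 0.00852) = 0.21379.
True dip = arctan(0.21379) = 12.1°, dipping toward WSW (azimuth ≈ 244°).

12.1°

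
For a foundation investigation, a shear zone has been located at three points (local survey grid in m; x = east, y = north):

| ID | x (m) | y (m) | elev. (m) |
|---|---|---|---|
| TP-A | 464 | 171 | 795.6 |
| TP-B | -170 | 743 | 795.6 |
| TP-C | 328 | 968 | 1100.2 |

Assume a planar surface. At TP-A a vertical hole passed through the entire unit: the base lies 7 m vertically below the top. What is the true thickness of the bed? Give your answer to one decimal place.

6.0 m

Let the plane be z = a·x + b·y + c.
TP-B−TP-A: −634a + 572b = 0;  TP-C−TP-A: −136a + 797b = 304.6.
Solving gives a = 0.40755, b = 0.45173.
|∇z| = √(a²+b²) = 0.60841, so dip δ = arctan(0.60841) = 31.32°.
True thickness = vertical thickness × cos δ = 7 × cos 31.32° = 6.0 m.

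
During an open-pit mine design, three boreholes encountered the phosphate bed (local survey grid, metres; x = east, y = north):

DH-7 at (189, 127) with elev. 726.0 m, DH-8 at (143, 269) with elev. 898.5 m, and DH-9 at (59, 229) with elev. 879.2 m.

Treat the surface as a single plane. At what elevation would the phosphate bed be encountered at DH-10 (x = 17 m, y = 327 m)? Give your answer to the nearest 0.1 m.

1001.3 m

Two edge vectors: DH-7→DH-8 = (-46, 142, 172.5), DH-7→DH-9 = (-130, 102, 153.2).
Normal n = (DH-7→DH-8) × (DH-7→DH-9) = (4159.4, -15377.8, 13768).
So ∂z/∂x = −n_x/n_z = −0.30211 and ∂z/∂y = −n_y/n_z = 1.11692.
Intercept c from DH-7: 726 + 57.10 − 141.85 = 641.25.
At (17, 327): z = −5.1 + 365.2 + 641.25 = 1001.3 m.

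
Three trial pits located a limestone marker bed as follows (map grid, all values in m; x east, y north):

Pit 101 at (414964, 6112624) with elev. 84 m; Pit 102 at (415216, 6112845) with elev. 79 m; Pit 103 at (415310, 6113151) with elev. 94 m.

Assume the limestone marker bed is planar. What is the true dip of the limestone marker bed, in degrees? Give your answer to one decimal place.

6.5°

Two edge vectors: Pit 101→Pit 102 = (252, 221, -5), Pit 101→Pit 103 = (346, 527, 10).
Normal n = (Pit 101→Pit 102) × (Pit 101→Pit 103) = (4845, -4250, 56338).
So ∂z/∂x = −n_x/n_z = −0.08600 and ∂z/∂y = −n_y/n_z = 0.07544.
Gradient magnitude |∇z| = √(a² + b²) = √(0.00740 + 0.00569) = 0.11440.
True dip = arctan(0.11440) = 6.5°, dipping toward SE (azimuth ≈ 131°).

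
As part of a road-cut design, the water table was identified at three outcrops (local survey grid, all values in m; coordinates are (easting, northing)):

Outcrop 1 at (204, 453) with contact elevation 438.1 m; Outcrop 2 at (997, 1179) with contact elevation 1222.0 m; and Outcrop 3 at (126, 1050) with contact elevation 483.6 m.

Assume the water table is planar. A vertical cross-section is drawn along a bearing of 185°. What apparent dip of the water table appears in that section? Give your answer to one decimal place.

Let the plane be z = a·E + b·N + c.
Outcrop 2−Outcrop 1: 793a + 726b = 783.9;  Outcrop 3−Outcrop 1: −78a + 597b = 45.5.
Solving gives a = 0.82059, b = 0.18343.
Unit vector along 185° is (sin 185°, cos 185°) = (-0.0872, -0.9962).
Slope in that direction = a·(-0.0872) + b·(-0.9962) = −0.25425.
Apparent dip = arctan|0.25425| = 14.3° (true dip is 40.1°, so apparent ≤ true as expected).

14.3°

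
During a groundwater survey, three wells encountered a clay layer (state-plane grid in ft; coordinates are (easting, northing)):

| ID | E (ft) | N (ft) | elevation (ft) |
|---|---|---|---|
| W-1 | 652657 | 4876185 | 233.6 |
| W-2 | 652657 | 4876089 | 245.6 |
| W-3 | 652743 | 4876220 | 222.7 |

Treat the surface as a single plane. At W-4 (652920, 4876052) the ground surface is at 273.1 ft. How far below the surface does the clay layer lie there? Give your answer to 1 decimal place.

42.8 ft

Let the plane be z = a·E + b·N + c.
W-2−W-1: 0a − 96b = 12;  W-3−W-1: 86a + 35b = −10.9.
Solving gives a = −0.075872093, b = −0.125000000.
Then c = 233.6 − a·652657 − b·4876185 = 659275.18.
At (652920, 4876052): z_contact = −49538.41 − 609506.50 + 659275.18 = 230.27 ft.
Depth below ground = 273.1 − 230.27 = 42.8 ft.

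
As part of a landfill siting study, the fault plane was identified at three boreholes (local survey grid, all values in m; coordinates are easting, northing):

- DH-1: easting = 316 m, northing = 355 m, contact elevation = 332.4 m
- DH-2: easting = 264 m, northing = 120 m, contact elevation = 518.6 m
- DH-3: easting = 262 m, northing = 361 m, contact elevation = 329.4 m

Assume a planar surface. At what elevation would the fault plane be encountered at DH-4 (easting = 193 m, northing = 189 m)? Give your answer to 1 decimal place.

Two edge vectors: DH-1→DH-2 = (-52, -235, 186.2), DH-1→DH-3 = (-54, 6, -3).
Normal n = (DH-1→DH-2) × (DH-1→DH-3) = (-412.2, -10210.8, -13002).
So ∂z/∂easting = −n_x/n_z = −0.03170 and ∂z/∂northing = −n_y/n_z = −0.78533.
Intercept c from DH-1: 332.4 + 10.02 + 278.79 = 621.21.
At (193, 189): z = −6.1 − 148.4 + 621.21 = 466.7 m.

466.7 m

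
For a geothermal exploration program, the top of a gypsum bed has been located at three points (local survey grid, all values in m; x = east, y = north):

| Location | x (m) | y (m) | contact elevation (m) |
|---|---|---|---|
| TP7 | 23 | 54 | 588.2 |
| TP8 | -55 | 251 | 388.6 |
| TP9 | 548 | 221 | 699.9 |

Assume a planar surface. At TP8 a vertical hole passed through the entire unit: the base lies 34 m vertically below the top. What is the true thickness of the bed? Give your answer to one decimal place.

Two edge vectors: TP7→TP8 = (-78, 197, -199.6), TP7→TP9 = (525, 167, 111.7).
Normal n = (TP7→TP8) × (TP7→TP9) = (55338.1, -96077.4, -116451).
So ∂z/∂x = −n_x/n_z = 0.47521 and ∂z/∂y = −n_y/n_z = −0.82505.
|∇z| = √(a²+b²) = 0.95211, so dip δ = arctan(0.95211) = 43.59°.
True thickness = vertical thickness × cos δ = 34 × cos 43.59° = 24.6 m.

24.6 m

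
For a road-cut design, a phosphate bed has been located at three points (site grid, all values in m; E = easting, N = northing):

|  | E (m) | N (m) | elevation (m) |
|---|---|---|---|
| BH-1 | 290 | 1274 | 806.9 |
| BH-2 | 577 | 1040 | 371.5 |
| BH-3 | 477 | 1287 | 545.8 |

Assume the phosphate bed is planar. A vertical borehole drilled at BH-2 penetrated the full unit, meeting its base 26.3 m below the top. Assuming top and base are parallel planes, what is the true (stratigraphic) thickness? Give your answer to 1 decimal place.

Two edge vectors: BH-1→BH-2 = (287, -234, -435.4), BH-1→BH-3 = (187, 13, -261.1).
Normal n = (BH-1→BH-2) × (BH-1→BH-3) = (66757.6, -6484.1, 47489).
So ∂z/∂E = −n_x/n_z = −1.40575 and ∂z/∂N = −n_y/n_z = 0.13654.
|∇z| = √(a²+b²) = 1.41236, so dip δ = arctan(1.41236) = 54.70°.
True thickness = vertical thickness × cos δ = 26.3 × cos 54.70° = 15.2 m.

15.2 m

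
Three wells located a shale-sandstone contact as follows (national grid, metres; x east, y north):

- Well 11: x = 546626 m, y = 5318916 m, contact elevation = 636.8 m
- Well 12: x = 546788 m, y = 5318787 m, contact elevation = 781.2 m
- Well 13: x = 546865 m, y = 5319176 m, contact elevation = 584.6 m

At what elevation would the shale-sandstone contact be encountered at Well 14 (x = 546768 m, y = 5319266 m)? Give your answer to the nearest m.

Two edge vectors: Well 11→Well 12 = (162, -129, 144.4), Well 11→Well 13 = (239, 260, -52.2).
Normal n = (Well 11→Well 12) × (Well 11→Well 13) = (-30810.2, 42968, 72951).
So ∂z/∂x = −n_x/n_z = 0.42234102 and ∂z/∂y = −n_y/n_z = −0.58899809.
Intercept c from Well 11: 636.8 − 230862.58 + 3132831.39 = 2902605.61.
At (546768, 5319266): z = 230922.6 − 3133037.5 + 2902605.61 = 490.6 m.

491 m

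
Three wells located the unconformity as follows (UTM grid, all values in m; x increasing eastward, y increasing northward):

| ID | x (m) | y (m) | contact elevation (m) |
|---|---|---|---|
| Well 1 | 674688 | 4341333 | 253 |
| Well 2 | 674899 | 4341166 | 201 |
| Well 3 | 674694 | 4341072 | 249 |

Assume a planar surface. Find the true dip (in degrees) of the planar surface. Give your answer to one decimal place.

Two edge vectors: Well 1→Well 2 = (211, -167, -52), Well 1→Well 3 = (6, -261, -4).
Normal n = (Well 1→Well 2) × (Well 1→Well 3) = (-12904, 532, -54069).
So ∂z/∂x = −n_x/n_z = −0.23866 and ∂z/∂y = −n_y/n_z = 0.00984.
Gradient magnitude |∇z| = √(a² + b²) = √(0.05696 + 0.00010) = 0.23886.
True dip = arctan(0.23886) = 13.4°, dipping toward E (azimuth ≈ 092°).

13.4°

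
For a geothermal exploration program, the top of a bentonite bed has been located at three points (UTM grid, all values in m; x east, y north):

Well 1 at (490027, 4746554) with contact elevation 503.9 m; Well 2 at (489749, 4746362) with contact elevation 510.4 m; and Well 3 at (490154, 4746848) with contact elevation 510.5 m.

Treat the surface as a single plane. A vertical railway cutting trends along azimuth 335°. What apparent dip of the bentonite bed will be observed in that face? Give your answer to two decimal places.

Two edge vectors: Well 1→Well 2 = (-278, -192, 6.5), Well 1→Well 3 = (127, 294, 6.6).
Normal n = (Well 1→Well 2) × (Well 1→Well 3) = (-3178.2, 2660.3, -57348).
So ∂z/∂x = −n_x/n_z = −0.05542 and ∂z/∂y = −n_y/n_z = 0.04639.
Unit vector along 335° is (sin 335°, cos 335°) = (-0.4226, 0.9063).
Slope in that direction = a·(-0.4226) + b·(0.9063) = 0.06546.
Apparent dip = arctan|0.06546| = 3.75° (true dip is 4.1°, so apparent ≤ true as expected).

3.75°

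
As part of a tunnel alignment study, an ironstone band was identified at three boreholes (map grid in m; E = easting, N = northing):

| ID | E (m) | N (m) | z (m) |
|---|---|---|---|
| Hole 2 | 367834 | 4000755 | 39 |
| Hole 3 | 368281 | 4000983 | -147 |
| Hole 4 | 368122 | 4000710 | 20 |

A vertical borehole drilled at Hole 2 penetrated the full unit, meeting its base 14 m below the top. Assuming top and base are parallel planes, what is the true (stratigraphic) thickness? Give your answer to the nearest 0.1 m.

Two edge vectors: Hole 2→Hole 3 = (447, 228, -186), Hole 2→Hole 4 = (288, -45, -19).
Normal n = (Hole 2→Hole 3) × (Hole 2→Hole 4) = (-12702, -45075, -85779).
So ∂z/∂E = −n_x/n_z = −0.14808 and ∂z/∂N = −n_y/n_z = −0.52548.
|∇z| = √(a²+b²) = 0.54594, so dip δ = arctan(0.54594) = 28.63°.
True thickness = vertical thickness × cos δ = 14 × cos 28.63° = 12.3 m.

12.3 m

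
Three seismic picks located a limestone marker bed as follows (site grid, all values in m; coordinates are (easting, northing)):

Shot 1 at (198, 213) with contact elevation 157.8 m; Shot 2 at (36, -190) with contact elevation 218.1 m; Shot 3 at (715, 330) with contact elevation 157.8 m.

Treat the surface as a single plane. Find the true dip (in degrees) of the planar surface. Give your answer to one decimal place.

9.6°

Let the plane be z = a·E + b·N + c.
Shot 2−Shot 1: −162a − 403b = 60.3;  Shot 3−Shot 1: 517a + 117b = 0.
Solving gives a = 0.03725, b = −0.16460.
Gradient magnitude |∇z| = √(a² + b²) = √(0.00139 + 0.02709) = 0.16876.
True dip = arctan(0.16876) = 9.6°, dipping toward NNW (azimuth ≈ 347°).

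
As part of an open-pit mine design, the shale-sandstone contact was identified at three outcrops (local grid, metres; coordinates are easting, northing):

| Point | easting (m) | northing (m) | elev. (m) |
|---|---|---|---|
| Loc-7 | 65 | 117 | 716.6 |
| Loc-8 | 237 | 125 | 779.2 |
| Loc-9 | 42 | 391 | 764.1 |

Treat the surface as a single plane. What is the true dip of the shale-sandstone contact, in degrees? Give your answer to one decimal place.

22.2°

Let the plane be z = a·easting + b·northing + c.
Loc-8−Loc-7: 172a + 8b = 62.6;  Loc-9−Loc-7: −23a + 274b = 47.5.
Solving gives a = 0.35451, b = 0.20312.
Gradient magnitude |∇z| = √(a² + b²) = √(0.12567 + 0.04126) = 0.40857.
True dip = arctan(0.40857) = 22.2°, dipping toward WSW (azimuth ≈ 240°).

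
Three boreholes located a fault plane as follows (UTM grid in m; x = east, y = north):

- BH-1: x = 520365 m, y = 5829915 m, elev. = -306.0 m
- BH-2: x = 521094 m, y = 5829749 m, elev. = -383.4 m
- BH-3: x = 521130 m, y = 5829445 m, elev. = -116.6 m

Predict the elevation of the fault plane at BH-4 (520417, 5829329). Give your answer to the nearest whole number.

Two edge vectors: BH-1→BH-2 = (729, -166, -77.4), BH-1→BH-3 = (765, -470, 189.4).
Normal n = (BH-1→BH-2) × (BH-1→BH-3) = (-67818.4, -197283.6, -215640).
So ∂z/∂x = −n_x/n_z = −0.31449824 and ∂z/∂y = −n_y/n_z = −0.91487479.
Intercept c from BH-1: -306 + 163653.88 + 5333642.27 = 5496990.14.
At (520417, 5829329): z = −163670.2 − 5333106.2 + 5496990.14 = 213.8 m.

214 m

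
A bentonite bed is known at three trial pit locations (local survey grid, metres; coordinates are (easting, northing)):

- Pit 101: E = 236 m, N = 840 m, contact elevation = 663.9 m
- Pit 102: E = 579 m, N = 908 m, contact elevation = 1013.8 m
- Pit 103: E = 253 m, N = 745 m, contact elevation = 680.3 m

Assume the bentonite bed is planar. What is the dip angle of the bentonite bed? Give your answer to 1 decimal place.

45.5°

Let the plane be z = a·E + b·N + c.
Pit 102−Pit 101: 343a + 68b = 349.9;  Pit 103−Pit 101: 17a − 95b = 16.4.
Solving gives a = 1.01822, b = 0.00958.
Gradient magnitude |∇z| = √(a² + b²) = √(1.03677 + 0.00009) = 1.01826.
True dip = arctan(1.01826) = 45.5°, dipping toward W (azimuth ≈ 269°).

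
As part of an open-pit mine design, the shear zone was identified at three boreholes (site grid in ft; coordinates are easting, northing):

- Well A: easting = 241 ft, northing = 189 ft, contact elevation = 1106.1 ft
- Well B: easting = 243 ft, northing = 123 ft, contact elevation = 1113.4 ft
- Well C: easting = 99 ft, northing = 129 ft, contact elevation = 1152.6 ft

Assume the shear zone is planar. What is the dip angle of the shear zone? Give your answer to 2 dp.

Two edge vectors: Well A→Well B = (2, -66, 7.3), Well A→Well C = (-142, -60, 46.5).
Normal n = (Well A→Well B) × (Well A→Well C) = (-2631, -1129.6, -9492).
So ∂z/∂easting = −n_x/n_z = −0.27718 and ∂z/∂northing = −n_y/n_z = −0.11901.
Gradient magnitude |∇z| = √(a² + b²) = √(0.07683 + 0.01416) = 0.30165.
True dip = arctan(0.30165) = 16.79°, dipping toward ENE (azimuth ≈ 067°).

16.79°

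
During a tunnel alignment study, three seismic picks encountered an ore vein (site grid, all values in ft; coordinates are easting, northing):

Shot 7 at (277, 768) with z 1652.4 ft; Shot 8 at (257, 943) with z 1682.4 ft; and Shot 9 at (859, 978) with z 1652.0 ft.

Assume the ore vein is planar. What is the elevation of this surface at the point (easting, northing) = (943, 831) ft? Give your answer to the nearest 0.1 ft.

Two edge vectors: Shot 7→Shot 8 = (-20, 175, 30), Shot 7→Shot 9 = (582, 210, -0.4).
Normal n = (Shot 7→Shot 8) × (Shot 7→Shot 9) = (-6370, 17452, -106050).
So ∂z/∂easting = −n_x/n_z = −0.06007 and ∂z/∂northing = −n_y/n_z = 0.16456.
Intercept c from Shot 7: 1652.4 + 16.64 − 126.39 = 1542.65.
At (943, 831): z = −56.6 + 136.8 + 1542.65 = 1622.8 ft.

1622.8 ft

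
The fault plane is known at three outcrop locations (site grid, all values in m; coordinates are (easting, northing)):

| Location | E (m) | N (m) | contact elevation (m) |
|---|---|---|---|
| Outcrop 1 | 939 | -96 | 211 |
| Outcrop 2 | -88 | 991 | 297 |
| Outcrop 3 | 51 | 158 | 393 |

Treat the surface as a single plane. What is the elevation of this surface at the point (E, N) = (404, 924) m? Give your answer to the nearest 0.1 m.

184.6 m

Two edge vectors: Outcrop 1→Outcrop 2 = (-1027, 1087, 86), Outcrop 1→Outcrop 3 = (-888, 254, 182).
Normal n = (Outcrop 1→Outcrop 2) × (Outcrop 1→Outcrop 3) = (175990, 110546, 704398).
So ∂z/∂E = −n_x/n_z = −0.24984 and ∂z/∂N = −n_y/n_z = −0.15694.
Intercept c from Outcrop 1: 211 + 234.60 − 15.07 = 430.54.
At (404, 924): z = −100.9 − 145.0 + 430.54 = 184.6 m.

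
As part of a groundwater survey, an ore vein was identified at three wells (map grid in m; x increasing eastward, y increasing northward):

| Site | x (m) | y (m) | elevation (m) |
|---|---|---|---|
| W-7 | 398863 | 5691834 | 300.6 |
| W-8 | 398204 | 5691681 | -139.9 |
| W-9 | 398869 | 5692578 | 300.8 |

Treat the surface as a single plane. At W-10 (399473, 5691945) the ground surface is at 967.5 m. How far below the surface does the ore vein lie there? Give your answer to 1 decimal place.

259.0 m

Two edge vectors: W-7→W-8 = (-659, -153, -440.5), W-7→W-9 = (6, 744, 0.2).
Normal n = (W-7→W-8) × (W-7→W-9) = (327701.4, -2511.2, -489378).
So ∂z/∂x = −n_x/n_z = 0.669628385 and ∂z/∂y = −n_y/n_z = −0.005131412.
Intercept c from W-7: 300.6 − 267089.99 + 29207.14 = −237582.24.
At (399473, 5691945): z_contact = 267498.46 − 29207.71 − 237582.24 = 708.50 m.
Depth below ground = 967.5 − 708.50 = 259.0 m.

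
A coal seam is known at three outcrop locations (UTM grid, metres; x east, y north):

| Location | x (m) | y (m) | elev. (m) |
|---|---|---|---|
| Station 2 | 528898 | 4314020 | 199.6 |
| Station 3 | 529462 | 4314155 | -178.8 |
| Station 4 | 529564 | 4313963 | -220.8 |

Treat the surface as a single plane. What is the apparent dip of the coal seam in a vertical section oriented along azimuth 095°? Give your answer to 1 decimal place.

32.2°

Let the plane be z = a·x + b·y + c.
Station 3−Station 2: 564a + 135b = −378.4;  Station 4−Station 2: 666a − 57b = −420.4.
Solving gives a = −0.64169, b = −0.12215.
Unit vector along 095° is (sin 95°, cos 95°) = (0.9962, -0.0872).
Slope in that direction = a·(0.9962) + b·(-0.0872) = −0.62860.
Apparent dip = arctan|0.62860| = 32.2° (true dip is 33.2°, so apparent ≤ true as expected).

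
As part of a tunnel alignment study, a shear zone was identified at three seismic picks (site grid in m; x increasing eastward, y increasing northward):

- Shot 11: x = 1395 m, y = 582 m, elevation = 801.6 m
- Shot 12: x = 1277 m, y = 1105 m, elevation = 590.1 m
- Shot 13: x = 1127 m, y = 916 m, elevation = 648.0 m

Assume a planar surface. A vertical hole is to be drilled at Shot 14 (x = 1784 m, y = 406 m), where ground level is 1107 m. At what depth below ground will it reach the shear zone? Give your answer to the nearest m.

Let the plane be z = a·x + b·y + c.
Shot 12−Shot 11: −118a + 523b = −211.5;  Shot 13−Shot 11: −268a + 334b = −153.6.
Solving gives a = 0.09619, b = −0.38269.
Then c = 801.6 − a·1395 − b·582 = 890.14.
At (1784, 406): z_contact = 171.6 − 155.4 + 890.14 = 906.4 m.
Depth below ground = 1107 − 906.4 = 201 m.

201 m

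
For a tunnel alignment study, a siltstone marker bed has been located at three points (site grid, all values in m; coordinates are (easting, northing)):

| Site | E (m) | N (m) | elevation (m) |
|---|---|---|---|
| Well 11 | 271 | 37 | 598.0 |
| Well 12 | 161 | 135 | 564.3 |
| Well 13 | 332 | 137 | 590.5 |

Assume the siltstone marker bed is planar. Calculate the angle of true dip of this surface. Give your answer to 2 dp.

Let the plane be z = a·E + b·N + c.
Well 12−Well 11: −110a + 98b = −33.7;  Well 13−Well 11: 61a + 100b = −7.5.
Solving gives a = 0.15520, b = −0.16967.
Gradient magnitude |∇z| = √(a² + b²) = √(0.02409 + 0.02879) = 0.22995.
True dip = arctan(0.22995) = 12.95°, dipping toward NW (azimuth ≈ 318°).

12.95°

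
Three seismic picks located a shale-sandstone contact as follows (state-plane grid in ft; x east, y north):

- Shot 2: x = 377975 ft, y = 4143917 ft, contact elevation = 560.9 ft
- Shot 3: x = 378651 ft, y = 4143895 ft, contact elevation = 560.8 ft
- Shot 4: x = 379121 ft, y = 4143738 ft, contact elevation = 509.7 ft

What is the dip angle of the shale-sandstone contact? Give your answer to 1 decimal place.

19.8°

Let the plane be z = a·x + b·y + c.
Shot 3−Shot 2: 676a − 22b = −0.1;  Shot 4−Shot 2: 1146a − 179b = −51.2.
Solving gives a = 0.01157, b = 0.36012.
Gradient magnitude |∇z| = √(a² + b²) = √(0.00013 + 0.12969) = 0.36031.
True dip = arctan(0.36031) = 19.8°, dipping toward S (azimuth ≈ 182°).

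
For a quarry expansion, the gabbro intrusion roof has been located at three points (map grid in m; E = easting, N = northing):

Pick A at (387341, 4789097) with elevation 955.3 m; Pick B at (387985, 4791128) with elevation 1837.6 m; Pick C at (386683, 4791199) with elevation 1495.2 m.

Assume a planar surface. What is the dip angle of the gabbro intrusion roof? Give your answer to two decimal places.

24.01°

Two edge vectors: Pick A→Pick B = (644, 2031, 882.3), Pick A→Pick C = (-658, 2102, 539.9).
Normal n = (Pick A→Pick B) × (Pick A→Pick C) = (-758057.7, -928249, 2690086).
So ∂z/∂E = −n_x/n_z = 0.28180 and ∂z/∂N = −n_y/n_z = 0.34506.
Gradient magnitude |∇z| = √(a² + b²) = √(0.07941 + 0.11907) = 0.44551.
True dip = arctan(0.44551) = 24.01°, dipping toward SW (azimuth ≈ 219°).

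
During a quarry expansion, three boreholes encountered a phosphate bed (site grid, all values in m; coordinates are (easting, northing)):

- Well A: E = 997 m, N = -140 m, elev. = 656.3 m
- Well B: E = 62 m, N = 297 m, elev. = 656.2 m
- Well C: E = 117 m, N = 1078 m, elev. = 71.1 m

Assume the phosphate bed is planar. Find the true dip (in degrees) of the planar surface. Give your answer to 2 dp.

Two edge vectors: Well A→Well B = (-935, 437, -0.1), Well A→Well C = (-880, 1218, -585.2).
Normal n = (Well A→Well B) × (Well A→Well C) = (-255610.6, -547074, -754270).
So ∂z/∂E = −n_x/n_z = −0.33888 and ∂z/∂N = −n_y/n_z = −0.72530.
Gradient magnitude |∇z| = √(a² + b²) = √(0.11484 + 0.52606) = 0.80057.
True dip = arctan(0.80057) = 38.68°, dipping toward NNE (azimuth ≈ 025°).

38.68°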